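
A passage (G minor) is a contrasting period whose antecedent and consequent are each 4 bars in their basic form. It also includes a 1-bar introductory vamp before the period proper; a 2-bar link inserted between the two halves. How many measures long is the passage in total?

11 measures

Basic contrasting period: 4 + 4 = 8 bars.
8 (basic form) + 1 (introduction) + 2 (link) = 11.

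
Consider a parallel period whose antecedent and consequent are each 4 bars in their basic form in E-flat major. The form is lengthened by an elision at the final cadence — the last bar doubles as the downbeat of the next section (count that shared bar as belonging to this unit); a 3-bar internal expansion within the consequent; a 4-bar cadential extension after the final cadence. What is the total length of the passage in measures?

15 measures

Basic parallel period: 4 + 4 = 8 bars.
8 (basic form) + 3 (internal expansion) + 4 (cadential extension) = 15.
The elision shares a bar with the next section but does not change this unit's count.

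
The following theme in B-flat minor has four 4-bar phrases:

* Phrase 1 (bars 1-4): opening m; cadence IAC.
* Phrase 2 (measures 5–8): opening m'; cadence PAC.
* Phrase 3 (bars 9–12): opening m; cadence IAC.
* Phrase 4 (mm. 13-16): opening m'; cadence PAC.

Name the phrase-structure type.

repeated period

The cadence pattern IAC–PAC–IAC–PAC is weak–strong twice, and phrases 3–4 restate phrases 1–2: a period heard twice, not a double period (which would end weakly at phrase 2).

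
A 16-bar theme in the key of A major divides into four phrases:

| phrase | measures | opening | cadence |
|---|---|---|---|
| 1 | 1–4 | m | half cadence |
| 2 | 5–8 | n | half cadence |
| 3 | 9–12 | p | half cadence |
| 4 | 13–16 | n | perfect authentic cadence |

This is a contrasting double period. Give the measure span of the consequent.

measures 9–16

In a double period the first pair of phrases (ending half cadence) is the large antecedent and the second pair (ending perfect authentic cadence) is the large consequent; the consequent is measures 9–16.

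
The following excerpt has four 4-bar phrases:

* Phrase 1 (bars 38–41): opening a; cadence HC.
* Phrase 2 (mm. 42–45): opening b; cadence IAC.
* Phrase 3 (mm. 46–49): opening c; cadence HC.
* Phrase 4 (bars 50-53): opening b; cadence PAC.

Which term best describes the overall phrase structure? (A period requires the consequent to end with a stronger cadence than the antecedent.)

Four phrases in two halves: the first half (mm. 38-45) ends with an imperfect authentic cadence, the second (mm. 46–53) with a perfect authentic cadence — a large antecedent–consequent pair, i.e. a double period.
Phrase 3 begins with different material from phrase 1, making it contrasting.

contrasting double period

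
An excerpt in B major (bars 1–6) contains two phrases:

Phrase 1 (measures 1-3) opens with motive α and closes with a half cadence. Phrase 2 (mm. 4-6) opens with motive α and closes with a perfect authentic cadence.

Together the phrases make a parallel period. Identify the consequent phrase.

phrase 2

The phrase ending with the weaker cadence (half cadence) is the antecedent; the one ending more conclusively (perfect authentic cadence) is the consequent. The consequent is phrase 2.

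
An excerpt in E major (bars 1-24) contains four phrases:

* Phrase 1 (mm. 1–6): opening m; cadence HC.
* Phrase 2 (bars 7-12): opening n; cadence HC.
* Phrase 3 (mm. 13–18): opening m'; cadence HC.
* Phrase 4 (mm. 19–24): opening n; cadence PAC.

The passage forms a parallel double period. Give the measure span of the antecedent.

In a double period the first pair of phrases (ending half cadence) is the large antecedent and the second pair (ending perfect authentic cadence) is the large consequent; the antecedent is measures 1–12.

measures 1–12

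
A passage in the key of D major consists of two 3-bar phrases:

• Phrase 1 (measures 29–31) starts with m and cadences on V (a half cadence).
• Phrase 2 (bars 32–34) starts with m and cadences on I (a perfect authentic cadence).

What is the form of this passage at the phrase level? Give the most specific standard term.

parallel period

Phrase 1 ends with a half cadence (weaker) and phrase 2 with a perfect authentic cadence (stronger): antecedent + consequent = a period.
The two phrases open with the same material (m / m), so the period is parallel.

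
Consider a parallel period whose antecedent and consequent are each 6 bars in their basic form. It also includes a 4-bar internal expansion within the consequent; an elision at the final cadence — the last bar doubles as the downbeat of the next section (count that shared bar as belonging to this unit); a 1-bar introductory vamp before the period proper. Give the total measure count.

17 measures

Basic parallel period: 6 + 6 = 12 bars.
12 (basic form) + 4 (internal expansion) + 1 (introduction) = 17.
The elision shares a bar with the next section but does not change this unit's count.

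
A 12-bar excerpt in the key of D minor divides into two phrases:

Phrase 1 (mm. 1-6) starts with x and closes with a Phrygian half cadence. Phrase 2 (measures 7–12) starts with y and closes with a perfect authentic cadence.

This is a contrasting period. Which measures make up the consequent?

measures 7–12

The phrase ending with the weaker cadence (Phrygian half cadence) is the antecedent; the one ending more conclusively (perfect authentic cadence) is the consequent. The consequent is measures 7–12.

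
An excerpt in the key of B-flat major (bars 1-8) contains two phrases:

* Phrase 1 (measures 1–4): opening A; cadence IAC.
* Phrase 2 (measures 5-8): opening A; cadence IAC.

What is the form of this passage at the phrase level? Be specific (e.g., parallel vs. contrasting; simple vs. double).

repeated phrase

Both phrases have the same opening (A) and the same cadence (imperfect authentic cadence): the second is a restatement, not a consequent, so this is a repeated phrase rather than a period.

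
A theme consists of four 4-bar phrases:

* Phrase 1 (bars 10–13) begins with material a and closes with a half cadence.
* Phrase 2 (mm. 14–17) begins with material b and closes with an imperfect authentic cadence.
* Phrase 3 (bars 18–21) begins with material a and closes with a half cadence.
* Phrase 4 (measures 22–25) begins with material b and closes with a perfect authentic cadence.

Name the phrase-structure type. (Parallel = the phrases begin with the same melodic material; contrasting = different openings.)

parallel double period

Four phrases in two halves: the first half (mm. 10–17) ends with an imperfect authentic cadence, the second (mm. 18–25) with a perfect authentic cadence — a large antecedent–consequent pair, i.e. a double period.
Phrase 3 begins with the same material as phrase 1, making it parallel.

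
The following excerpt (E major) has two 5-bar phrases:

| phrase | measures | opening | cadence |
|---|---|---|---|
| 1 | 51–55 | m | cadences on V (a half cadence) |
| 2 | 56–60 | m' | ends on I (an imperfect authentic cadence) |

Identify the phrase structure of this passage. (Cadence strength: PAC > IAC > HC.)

parallel period

Phrase 1 ends with a half cadence (weaker) and phrase 2 with an imperfect authentic cadence (stronger): antecedent + consequent = a period.
The two phrases open with the same material (m / m'), so the period is parallel.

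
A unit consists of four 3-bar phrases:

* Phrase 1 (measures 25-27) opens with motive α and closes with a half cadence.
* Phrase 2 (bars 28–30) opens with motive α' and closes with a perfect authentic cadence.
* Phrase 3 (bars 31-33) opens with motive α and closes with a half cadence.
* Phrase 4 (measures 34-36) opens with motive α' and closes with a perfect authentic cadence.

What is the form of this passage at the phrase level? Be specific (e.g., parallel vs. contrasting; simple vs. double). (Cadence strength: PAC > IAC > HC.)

The cadence pattern HC–PAC–HC–PAC is weak–strong twice, and phrases 3–4 restate phrases 1–2: a period heard twice, not a double period (which would end weakly at phrase 2).

repeated period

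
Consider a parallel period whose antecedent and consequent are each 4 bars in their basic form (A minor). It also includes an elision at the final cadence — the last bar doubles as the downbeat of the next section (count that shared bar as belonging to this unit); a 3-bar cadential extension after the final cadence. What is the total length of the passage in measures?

Basic parallel period: 4 + 4 = 8 bars.
8 (basic form) + 3 (cadential extension) = 11.
The elision shares a bar with the next section but does not change this unit's count.

11 measures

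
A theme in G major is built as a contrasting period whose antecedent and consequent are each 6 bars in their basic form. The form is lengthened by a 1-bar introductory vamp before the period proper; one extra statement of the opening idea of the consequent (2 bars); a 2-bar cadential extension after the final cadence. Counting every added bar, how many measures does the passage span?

17 measures

Basic contrasting period: 6 + 6 = 12 bars.
12 (basic form) + 1 (introduction) + 2 (extra statement) + 2 (cadential extension) = 17.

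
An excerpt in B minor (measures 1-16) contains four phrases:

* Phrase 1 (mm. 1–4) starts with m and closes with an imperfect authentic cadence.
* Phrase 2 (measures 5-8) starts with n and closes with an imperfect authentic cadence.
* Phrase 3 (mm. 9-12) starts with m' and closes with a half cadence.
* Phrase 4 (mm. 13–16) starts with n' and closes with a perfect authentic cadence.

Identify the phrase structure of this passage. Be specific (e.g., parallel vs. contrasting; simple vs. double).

parallel double period

Four phrases in two halves: the first half (mm. 1–8) ends with an imperfect authentic cadence, the second (mm. 9-16) with a perfect authentic cadence — a large antecedent–consequent pair, i.e. a double period.
Phrase 3 begins with the same material as phrase 1, making it parallel.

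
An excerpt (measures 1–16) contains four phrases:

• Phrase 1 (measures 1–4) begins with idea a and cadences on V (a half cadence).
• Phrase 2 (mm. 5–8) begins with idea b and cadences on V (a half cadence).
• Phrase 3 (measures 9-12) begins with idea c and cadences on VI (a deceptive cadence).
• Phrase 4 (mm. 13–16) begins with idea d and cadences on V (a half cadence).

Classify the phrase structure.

phrase group

Phrase 4 ends with a half cadence, no stronger than phrase 2's half cadence, so the four phrases do not form a double period; nor do phrases 3–4 duplicate 1–2, so it is not a repeated period. With no phrase reaching a conclusive cadence, the passage is a phrase group.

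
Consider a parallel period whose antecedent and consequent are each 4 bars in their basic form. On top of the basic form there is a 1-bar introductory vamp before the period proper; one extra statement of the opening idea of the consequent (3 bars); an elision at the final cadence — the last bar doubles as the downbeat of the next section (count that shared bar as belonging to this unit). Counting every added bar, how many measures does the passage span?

Basic parallel period: 4 + 4 = 8 bars.
8 (basic form) + 1 (introduction) + 3 (extra statement) = 12.
The elision shares a bar with the next section but does not change this unit's count.

12 measures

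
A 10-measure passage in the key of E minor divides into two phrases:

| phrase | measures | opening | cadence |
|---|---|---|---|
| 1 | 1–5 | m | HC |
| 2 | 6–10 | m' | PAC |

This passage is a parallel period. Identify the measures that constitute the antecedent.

The antecedent is the phrase ending with the weaker cadence (half cadence, phrase 1) and the consequent the one ending more conclusively (perfect authentic cadence, phrase 2); the antecedent is measures 1-5.

measures 1–5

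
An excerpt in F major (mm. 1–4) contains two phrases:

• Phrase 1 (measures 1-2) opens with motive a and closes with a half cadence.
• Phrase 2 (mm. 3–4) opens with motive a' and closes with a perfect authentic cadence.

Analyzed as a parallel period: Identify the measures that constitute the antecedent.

The antecedent is the phrase ending with the weaker cadence (half cadence, phrase 1) and the consequent the one ending more conclusively (perfect authentic cadence, phrase 2); the antecedent is mm. 1–2.

measures 1–2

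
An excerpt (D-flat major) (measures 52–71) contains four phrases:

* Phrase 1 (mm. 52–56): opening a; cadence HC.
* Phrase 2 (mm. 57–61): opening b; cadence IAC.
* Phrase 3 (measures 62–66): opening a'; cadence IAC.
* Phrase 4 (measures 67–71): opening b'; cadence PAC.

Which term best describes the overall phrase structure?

parallel double period

Four phrases in two halves: the first half (mm. 52-61) ends with an imperfect authentic cadence, the second (mm. 62–71) with a perfect authentic cadence — a large antecedent–consequent pair, i.e. a double period.
Phrase 3 begins with the same material as phrase 1, making it parallel.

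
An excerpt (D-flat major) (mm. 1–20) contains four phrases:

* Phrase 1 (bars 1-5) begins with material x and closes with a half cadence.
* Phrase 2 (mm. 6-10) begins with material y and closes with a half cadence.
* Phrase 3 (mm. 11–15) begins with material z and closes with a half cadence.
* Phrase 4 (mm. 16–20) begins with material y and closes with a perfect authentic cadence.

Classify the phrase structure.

contrasting double period

Four phrases in two halves: the first half (measures 1-10) ends with a half cadence, the second (measures 11–20) with a perfect authentic cadence — a large antecedent–consequent pair, i.e. a double period.
Phrase 3 begins with different material from phrase 1, making it contrasting.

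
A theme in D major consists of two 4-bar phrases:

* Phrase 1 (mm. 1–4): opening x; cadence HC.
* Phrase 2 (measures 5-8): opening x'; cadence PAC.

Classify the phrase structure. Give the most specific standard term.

parallel period

Phrase 1 ends with a half cadence (weaker) and phrase 2 with a perfect authentic cadence (stronger): antecedent + consequent = a period.
The two phrases open with the same material (x / x'), so the period is parallel.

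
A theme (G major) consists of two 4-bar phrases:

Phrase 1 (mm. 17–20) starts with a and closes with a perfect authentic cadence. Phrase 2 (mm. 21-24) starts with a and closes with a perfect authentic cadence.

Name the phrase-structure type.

Both phrases have the same opening (a) and the same cadence (perfect authentic cadence): the second is a restatement, not a consequent, so this is a repeated phrase rather than a period.

repeated phrase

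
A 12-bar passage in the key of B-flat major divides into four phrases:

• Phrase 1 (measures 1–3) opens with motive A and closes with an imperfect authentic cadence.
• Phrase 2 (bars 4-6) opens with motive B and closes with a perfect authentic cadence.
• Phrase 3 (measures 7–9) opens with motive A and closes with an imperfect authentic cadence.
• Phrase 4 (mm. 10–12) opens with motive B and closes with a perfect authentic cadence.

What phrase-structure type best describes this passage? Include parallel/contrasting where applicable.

The cadence pattern IAC–PAC–IAC–PAC is weak–strong twice, and phrases 3–4 restate phrases 1–2: a period heard twice, not a double period (which would end weakly at phrase 2).

repeated period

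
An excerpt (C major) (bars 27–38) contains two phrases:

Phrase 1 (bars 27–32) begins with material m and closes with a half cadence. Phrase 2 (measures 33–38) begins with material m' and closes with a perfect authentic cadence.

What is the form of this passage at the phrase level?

parallel period

Phrase 1 ends with a half cadence (weaker) and phrase 2 with a perfect authentic cadence (stronger): antecedent + consequent = a period.
The two phrases open with the same material (m / m'), so the period is parallel.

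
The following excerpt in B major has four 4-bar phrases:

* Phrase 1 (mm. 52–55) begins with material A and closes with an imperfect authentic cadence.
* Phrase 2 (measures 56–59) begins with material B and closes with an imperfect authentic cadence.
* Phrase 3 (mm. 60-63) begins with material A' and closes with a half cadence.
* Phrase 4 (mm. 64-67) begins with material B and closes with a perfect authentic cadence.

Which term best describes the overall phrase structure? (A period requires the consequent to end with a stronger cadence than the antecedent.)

Four phrases in two halves: the first half (mm. 52–59) ends with an imperfect authentic cadence, the second (bars 60–67) with a perfect authentic cadence — a large antecedent–consequent pair, i.e. a double period.
Phrase 3 begins with the same material as phrase 1, making it parallel.

parallel double period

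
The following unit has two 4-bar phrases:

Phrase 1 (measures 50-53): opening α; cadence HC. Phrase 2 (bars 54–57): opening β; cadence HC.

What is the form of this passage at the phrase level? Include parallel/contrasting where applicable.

phrase group

The second phrase closes with a half cadence, which is not stronger than the first phrase's half cadence; without a weak→strong cadential pair there is no antecedent–consequent relationship, so this is a phrase group rather than a period.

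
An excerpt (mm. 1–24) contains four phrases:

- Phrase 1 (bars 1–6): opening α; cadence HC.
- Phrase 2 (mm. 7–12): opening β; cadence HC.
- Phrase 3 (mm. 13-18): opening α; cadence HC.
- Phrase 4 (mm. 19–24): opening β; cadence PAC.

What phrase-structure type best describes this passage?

parallel double period

Four phrases in two halves: the first half (measures 1–12) ends with a half cadence, the second (bars 13-24) with a perfect authentic cadence — a large antecedent–consequent pair, i.e. a double period.
Phrase 3 begins with the same material as phrase 1, making it parallel.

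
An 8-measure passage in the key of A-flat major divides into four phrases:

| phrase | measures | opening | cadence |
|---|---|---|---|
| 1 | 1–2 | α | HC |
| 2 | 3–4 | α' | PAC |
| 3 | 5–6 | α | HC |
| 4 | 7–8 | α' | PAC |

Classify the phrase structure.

The cadence pattern HC–PAC–HC–PAC is weak–strong twice, and phrases 3–4 restate phrases 1–2: a period heard twice, not a double period (which would end weakly at phrase 2).

repeated period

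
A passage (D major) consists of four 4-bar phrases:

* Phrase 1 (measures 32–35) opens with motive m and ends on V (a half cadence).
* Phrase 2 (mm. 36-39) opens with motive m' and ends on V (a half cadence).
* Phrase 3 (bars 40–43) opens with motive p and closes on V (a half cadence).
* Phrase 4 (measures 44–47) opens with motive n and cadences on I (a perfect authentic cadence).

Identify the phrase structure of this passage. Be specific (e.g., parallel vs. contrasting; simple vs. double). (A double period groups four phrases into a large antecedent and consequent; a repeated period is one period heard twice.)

Four phrases in two halves: the first half (mm. 32–39) ends with a half cadence, the second (mm. 40–47) with a perfect authentic cadence — a large antecedent–consequent pair, i.e. a double period.
Phrase 3 begins with different material from phrase 1, making it contrasting.

contrasting double period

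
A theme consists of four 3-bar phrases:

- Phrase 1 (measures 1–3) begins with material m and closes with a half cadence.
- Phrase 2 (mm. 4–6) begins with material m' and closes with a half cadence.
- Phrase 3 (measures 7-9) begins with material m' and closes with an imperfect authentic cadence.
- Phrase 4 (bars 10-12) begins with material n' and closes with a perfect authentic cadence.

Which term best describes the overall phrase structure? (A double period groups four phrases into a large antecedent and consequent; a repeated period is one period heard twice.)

parallel double period

Four phrases in two halves: the first half (bars 1–6) ends with a half cadence, the second (bars 7–12) with a perfect authentic cadence — a large antecedent–consequent pair, i.e. a double period.
Phrase 3 begins with the same material as phrase 1, making it parallel.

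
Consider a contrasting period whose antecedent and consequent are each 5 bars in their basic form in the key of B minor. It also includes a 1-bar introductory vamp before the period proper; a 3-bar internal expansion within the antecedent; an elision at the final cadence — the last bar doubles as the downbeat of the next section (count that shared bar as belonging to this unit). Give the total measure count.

Basic contrasting period: 5 + 5 = 10 bars.
10 (basic form) + 1 (introduction) + 3 (internal expansion) = 14.
The elision shares a bar with the next section but does not change this unit's count.

14 measures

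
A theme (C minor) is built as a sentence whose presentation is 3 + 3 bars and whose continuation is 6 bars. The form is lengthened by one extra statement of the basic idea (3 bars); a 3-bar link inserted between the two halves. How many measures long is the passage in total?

Basic sentence: 3 + 3 + 6 = 12 bars.
12 (basic form) + 3 (extra statement) + 3 (link) = 18.

18 measures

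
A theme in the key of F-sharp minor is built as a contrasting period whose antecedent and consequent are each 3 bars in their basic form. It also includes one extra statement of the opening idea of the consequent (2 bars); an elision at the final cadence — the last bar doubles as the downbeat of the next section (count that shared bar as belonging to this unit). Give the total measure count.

8 measures

Basic contrasting period: 3 + 3 = 6 bars.
6 (basic form) + 2 (extra statement) = 8.
The elision shares a bar with the next section but does not change this unit's count.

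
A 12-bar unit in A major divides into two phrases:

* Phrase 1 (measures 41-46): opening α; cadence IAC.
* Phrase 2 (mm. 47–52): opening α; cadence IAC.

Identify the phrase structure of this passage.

repeated phrase

Both phrases have the same opening (α) and the same cadence (imperfect authentic cadence): the second is a restatement, not a consequent, so this is a repeated phrase rather than a period.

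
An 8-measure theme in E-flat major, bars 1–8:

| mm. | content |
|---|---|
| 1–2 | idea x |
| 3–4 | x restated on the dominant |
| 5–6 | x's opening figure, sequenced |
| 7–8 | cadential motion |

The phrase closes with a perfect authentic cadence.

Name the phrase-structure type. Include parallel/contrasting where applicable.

sentence

Basic idea (mm. 1–2) + its repetition (measures 3-4) form the presentation; fragmentation and cadence (bars 5–8) form the continuation — the 8-bar whole is a sentence.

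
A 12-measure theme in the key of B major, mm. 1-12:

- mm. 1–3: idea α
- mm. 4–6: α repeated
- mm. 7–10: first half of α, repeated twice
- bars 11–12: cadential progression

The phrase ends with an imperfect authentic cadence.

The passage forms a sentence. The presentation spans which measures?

measures 1–6

The presentation of a sentence is the basic idea (mm. 1–3) plus its repetition (measures 4–6); the presentation is therefore mm. 1-6.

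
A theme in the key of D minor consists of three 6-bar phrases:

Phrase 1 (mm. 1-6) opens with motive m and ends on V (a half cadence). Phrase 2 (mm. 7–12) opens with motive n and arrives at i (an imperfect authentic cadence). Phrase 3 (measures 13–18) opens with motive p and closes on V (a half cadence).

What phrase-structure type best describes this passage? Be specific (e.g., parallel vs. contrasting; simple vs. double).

The final phrase closes with a half cadence, which is not stronger than the preceding imperfect authentic cadence; the 3 phrases lack an overall antecedent–consequent design and so form a phrase group.

phrase group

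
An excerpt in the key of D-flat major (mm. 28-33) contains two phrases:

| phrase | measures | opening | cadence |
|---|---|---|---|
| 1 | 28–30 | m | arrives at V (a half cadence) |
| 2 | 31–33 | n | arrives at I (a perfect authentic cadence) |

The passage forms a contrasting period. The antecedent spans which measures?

measures 28–30

The antecedent is the phrase ending with the weaker cadence (half cadence, phrase 1) and the consequent the one ending more conclusively (perfect authentic cadence, phrase 2); the antecedent is mm. 28-30.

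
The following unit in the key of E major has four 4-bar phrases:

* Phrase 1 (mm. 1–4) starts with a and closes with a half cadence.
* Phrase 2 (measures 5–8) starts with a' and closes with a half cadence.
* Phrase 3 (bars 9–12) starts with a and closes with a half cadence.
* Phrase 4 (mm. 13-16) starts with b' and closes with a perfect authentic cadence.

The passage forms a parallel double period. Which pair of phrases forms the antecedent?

In a double period the first pair of phrases (ending half cadence) is the large antecedent and the second pair (ending perfect authentic cadence) is the large consequent; the antecedent is phrases 1 and 2.

phrases 1 and 2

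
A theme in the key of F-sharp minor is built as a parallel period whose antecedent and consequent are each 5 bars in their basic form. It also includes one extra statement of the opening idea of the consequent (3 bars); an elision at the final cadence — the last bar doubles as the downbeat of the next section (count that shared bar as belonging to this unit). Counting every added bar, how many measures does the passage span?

Basic parallel period: 5 + 5 = 10 bars.
10 (basic form) + 3 (extra statement) = 13.
The elision shares a bar with the next section but does not change this unit's count.

13 measures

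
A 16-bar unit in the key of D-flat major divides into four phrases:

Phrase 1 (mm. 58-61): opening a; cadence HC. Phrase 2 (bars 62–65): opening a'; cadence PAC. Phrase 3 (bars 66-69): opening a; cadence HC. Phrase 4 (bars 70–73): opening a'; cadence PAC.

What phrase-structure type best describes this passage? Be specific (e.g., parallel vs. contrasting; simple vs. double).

The cadence pattern HC–PAC–HC–PAC is weak–strong twice, and phrases 3–4 restate phrases 1–2: a period heard twice, not a double period (which would end weakly at phrase 2).

repeated period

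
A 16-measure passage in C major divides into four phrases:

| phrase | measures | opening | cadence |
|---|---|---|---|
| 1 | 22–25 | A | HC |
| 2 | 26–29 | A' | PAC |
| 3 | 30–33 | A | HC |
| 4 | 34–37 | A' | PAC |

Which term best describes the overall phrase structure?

repeated period

The cadence pattern HC–PAC–HC–PAC is weak–strong twice, and phrases 3–4 restate phrases 1–2: a period heard twice, not a double period (which would end weakly at phrase 2).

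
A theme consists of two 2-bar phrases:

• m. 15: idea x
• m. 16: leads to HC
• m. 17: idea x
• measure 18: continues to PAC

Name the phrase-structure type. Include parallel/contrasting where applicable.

parallel period

Phrase 1 ends with a half cadence (weaker) and phrase 2 with a perfect authentic cadence (stronger): antecedent + consequent = a period.
The two phrases open with the same material (x / x), so the period is parallel.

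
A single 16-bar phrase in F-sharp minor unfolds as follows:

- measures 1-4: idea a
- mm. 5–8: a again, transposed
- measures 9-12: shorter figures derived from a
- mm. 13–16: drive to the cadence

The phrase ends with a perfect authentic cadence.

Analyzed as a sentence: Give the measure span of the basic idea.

The presentation of a sentence is the basic idea (mm. 1–4) plus its repetition (bars 5–8); the basic idea is therefore measures 1–4.

measures 1–4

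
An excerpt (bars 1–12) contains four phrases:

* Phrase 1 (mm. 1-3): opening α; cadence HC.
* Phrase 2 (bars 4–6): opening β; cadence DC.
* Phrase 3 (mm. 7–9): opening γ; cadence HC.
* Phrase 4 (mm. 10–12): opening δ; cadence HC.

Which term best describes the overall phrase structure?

Phrase 4 ends with a half cadence, no stronger than phrase 2's deceptive cadence, so the four phrases do not form a double period; nor do phrases 3–4 duplicate 1–2, so it is not a repeated period. With no phrase reaching a conclusive cadence, the passage is a phrase group.

phrase group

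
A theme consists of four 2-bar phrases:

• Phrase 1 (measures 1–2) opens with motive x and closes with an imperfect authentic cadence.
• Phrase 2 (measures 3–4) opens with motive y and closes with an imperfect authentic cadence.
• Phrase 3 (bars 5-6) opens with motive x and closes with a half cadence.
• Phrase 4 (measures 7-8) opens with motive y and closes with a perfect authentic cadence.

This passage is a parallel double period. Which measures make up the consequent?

In a double period the four phrases pair into a large antecedent (phrases 1–2, ending imperfect authentic cadence) and a large consequent (phrases 3–4, ending perfect authentic cadence). The consequent spans measures 5–8.

measures 5–8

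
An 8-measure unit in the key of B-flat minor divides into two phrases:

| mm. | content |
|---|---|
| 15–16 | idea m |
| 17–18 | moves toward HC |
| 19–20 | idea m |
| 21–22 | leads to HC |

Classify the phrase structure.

repeated phrase

Both phrases have the same opening (m) and the same cadence (half cadence): the second is a restatement, not a consequent, so this is a repeated phrase rather than a period.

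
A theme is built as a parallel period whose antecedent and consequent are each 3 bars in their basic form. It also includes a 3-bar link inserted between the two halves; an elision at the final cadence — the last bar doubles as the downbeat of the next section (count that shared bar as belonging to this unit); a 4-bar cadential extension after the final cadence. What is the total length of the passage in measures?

13 measures

Basic parallel period: 3 + 3 = 6 bars.
6 (basic form) + 3 (link) + 4 (cadential extension) = 13.
The elision shares a bar with the next section but does not change this unit's count.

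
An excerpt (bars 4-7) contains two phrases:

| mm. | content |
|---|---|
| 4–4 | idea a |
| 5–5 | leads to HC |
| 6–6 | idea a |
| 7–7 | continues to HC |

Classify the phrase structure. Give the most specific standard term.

repeated phrase

Both phrases have the same opening (a) and the same cadence (half cadence): the second is a restatement, not a consequent, so this is a repeated phrase rather than a period.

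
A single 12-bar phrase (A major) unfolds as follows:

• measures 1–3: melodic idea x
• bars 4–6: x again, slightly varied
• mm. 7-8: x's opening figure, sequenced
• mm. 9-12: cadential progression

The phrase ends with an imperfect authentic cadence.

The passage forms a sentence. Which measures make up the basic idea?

measures 1–3

The presentation of a sentence is the basic idea (measures 1-3) plus its repetition (mm. 4-6); the basic idea is therefore mm. 1-3.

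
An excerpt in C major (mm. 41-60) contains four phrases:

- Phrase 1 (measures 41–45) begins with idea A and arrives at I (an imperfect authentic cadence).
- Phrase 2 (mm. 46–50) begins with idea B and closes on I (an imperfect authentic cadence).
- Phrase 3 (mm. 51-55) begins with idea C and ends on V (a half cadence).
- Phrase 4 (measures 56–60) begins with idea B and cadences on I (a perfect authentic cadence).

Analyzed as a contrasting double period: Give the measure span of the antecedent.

In a double period the four phrases pair into a large antecedent (phrases 1–2, ending imperfect authentic cadence) and a large consequent (phrases 3–4, ending perfect authentic cadence). The antecedent spans measures 41–50.

measures 41–50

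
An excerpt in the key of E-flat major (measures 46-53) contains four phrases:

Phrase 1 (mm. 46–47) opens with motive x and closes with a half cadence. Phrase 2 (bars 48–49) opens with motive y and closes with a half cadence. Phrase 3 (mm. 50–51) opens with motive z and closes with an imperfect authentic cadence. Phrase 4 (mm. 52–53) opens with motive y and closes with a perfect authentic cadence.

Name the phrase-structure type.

Four phrases in two halves: the first half (bars 46-49) ends with a half cadence, the second (bars 50–53) with a perfect authentic cadence — a large antecedent–consequent pair, i.e. a double period.
Phrase 3 begins with different material from phrase 1, making it contrasting.

contrasting double period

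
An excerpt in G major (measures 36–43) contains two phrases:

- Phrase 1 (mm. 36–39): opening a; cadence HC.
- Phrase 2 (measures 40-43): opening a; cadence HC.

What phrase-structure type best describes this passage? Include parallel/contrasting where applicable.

Both phrases have the same opening (a) and the same cadence (half cadence): the second is a restatement, not a consequent, so this is a repeated phrase rather than a period.

repeated phrase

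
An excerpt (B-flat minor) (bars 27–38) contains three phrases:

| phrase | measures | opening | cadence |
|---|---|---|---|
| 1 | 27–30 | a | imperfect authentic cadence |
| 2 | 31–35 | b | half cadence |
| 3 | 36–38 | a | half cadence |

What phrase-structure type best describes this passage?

The final phrase closes with a half cadence, which is not stronger than the preceding half cadence; the 3 phrases lack an overall antecedent–consequent design and so form a phrase group.

phrase group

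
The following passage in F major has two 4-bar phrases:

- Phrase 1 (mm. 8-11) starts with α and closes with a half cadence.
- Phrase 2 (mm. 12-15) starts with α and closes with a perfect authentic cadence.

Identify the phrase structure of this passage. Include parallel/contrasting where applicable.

Phrase 1 ends with a half cadence (weaker) and phrase 2 with a perfect authentic cadence (stronger): antecedent + consequent = a period.
The two phrases open with the same material (α / α), so the period is parallel.

parallel period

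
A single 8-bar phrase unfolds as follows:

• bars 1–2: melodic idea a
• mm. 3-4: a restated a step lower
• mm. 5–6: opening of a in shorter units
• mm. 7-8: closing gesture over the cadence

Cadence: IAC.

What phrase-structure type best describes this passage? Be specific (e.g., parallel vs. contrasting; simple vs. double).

sentence

Basic idea (mm. 1–2) + its repetition (mm. 3–4) form the presentation; fragmentation and cadence (measures 5-8) form the continuation — the 8-bar whole is a sentence.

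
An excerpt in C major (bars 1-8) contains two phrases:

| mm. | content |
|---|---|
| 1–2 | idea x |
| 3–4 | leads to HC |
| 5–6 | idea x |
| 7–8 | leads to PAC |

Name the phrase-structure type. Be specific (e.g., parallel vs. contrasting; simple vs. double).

Phrase 1 ends with a half cadence (weaker) and phrase 2 with a perfect authentic cadence (stronger): antecedent + consequent = a period.
The two phrases open with the same material (x / x), so the period is parallel.

parallel period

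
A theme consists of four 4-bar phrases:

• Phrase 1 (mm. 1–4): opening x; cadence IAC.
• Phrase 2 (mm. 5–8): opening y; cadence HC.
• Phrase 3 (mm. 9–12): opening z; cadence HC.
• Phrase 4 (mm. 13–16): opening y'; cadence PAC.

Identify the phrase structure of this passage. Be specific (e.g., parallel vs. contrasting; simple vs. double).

contrasting double period

Four phrases in two halves: the first half (bars 1–8) ends with a half cadence, the second (measures 9–16) with a perfect authentic cadence — a large antecedent–consequent pair, i.e. a double period.
Phrase 3 begins with different material from phrase 1, making it contrasting.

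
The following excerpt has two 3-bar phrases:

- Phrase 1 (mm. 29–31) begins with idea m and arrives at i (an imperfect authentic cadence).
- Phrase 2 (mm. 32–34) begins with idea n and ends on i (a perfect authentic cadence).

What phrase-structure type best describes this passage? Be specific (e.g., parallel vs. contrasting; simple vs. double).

Phrase 1 ends with an imperfect authentic cadence (weaker) and phrase 2 with a perfect authentic cadence (stronger): antecedent + consequent = a period.
The two phrases open with different material (m / n), so the period is contrasting.

contrasting period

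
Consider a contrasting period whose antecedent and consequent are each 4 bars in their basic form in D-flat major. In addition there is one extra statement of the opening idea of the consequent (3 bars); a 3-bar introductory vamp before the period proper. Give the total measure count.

Basic contrasting period: 4 + 4 = 8 bars.
8 (basic form) + 3 (extra statement) + 3 (introduction) = 14.

14 measures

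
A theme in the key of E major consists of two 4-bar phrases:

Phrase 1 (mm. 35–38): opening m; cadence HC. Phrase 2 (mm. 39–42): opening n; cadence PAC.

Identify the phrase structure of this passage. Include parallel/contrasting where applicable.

Phrase 1 ends with a half cadence (weaker) and phrase 2 with a perfect authentic cadence (stronger): antecedent + consequent = a period.
The two phrases open with different material (m / n), so the period is contrasting.

contrasting period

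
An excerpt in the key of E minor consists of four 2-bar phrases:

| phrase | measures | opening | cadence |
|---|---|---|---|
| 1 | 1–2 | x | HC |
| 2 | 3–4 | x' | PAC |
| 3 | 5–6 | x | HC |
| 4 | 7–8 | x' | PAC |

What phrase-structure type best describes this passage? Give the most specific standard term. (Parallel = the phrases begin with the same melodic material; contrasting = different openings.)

repeated period

The cadence pattern HC–PAC–HC–PAC is weak–strong twice, and phrases 3–4 restate phrases 1–2: a period heard twice, not a double period (which would end weakly at phrase 2).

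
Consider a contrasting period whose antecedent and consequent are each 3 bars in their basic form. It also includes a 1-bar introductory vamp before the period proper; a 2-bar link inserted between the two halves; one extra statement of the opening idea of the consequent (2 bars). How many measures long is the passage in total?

Basic contrasting period: 3 + 3 = 6 bars.
6 (basic form) + 1 (introduction) + 2 (link) + 2 (extra statement) = 11.

11 measures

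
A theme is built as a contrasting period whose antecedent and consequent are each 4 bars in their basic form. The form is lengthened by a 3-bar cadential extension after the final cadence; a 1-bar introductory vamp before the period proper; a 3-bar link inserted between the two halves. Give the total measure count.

15 measures

Basic contrasting period: 4 + 4 = 8 bars.
8 (basic form) + 3 (cadential extension) + 1 (introduction) + 3 (link) = 15.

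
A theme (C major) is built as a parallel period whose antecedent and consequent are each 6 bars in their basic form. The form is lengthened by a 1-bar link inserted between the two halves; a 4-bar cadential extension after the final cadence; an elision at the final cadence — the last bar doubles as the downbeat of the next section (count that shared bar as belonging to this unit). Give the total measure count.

17 measures

Basic parallel period: 6 + 6 = 12 bars.
12 (basic form) + 1 (link) + 4 (cadential extension) = 17.
The elision shares a bar with the next section but does not change this unit's count.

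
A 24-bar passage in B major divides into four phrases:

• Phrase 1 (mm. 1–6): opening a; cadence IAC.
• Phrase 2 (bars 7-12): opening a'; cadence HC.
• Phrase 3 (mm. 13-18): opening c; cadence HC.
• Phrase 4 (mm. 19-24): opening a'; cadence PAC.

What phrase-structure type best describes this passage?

Four phrases in two halves: the first half (mm. 1–12) ends with a half cadence, the second (mm. 13-24) with a perfect authentic cadence — a large antecedent–consequent pair, i.e. a double period.
Phrase 3 begins with different material from phrase 1, making it contrasting.

contrasting double period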